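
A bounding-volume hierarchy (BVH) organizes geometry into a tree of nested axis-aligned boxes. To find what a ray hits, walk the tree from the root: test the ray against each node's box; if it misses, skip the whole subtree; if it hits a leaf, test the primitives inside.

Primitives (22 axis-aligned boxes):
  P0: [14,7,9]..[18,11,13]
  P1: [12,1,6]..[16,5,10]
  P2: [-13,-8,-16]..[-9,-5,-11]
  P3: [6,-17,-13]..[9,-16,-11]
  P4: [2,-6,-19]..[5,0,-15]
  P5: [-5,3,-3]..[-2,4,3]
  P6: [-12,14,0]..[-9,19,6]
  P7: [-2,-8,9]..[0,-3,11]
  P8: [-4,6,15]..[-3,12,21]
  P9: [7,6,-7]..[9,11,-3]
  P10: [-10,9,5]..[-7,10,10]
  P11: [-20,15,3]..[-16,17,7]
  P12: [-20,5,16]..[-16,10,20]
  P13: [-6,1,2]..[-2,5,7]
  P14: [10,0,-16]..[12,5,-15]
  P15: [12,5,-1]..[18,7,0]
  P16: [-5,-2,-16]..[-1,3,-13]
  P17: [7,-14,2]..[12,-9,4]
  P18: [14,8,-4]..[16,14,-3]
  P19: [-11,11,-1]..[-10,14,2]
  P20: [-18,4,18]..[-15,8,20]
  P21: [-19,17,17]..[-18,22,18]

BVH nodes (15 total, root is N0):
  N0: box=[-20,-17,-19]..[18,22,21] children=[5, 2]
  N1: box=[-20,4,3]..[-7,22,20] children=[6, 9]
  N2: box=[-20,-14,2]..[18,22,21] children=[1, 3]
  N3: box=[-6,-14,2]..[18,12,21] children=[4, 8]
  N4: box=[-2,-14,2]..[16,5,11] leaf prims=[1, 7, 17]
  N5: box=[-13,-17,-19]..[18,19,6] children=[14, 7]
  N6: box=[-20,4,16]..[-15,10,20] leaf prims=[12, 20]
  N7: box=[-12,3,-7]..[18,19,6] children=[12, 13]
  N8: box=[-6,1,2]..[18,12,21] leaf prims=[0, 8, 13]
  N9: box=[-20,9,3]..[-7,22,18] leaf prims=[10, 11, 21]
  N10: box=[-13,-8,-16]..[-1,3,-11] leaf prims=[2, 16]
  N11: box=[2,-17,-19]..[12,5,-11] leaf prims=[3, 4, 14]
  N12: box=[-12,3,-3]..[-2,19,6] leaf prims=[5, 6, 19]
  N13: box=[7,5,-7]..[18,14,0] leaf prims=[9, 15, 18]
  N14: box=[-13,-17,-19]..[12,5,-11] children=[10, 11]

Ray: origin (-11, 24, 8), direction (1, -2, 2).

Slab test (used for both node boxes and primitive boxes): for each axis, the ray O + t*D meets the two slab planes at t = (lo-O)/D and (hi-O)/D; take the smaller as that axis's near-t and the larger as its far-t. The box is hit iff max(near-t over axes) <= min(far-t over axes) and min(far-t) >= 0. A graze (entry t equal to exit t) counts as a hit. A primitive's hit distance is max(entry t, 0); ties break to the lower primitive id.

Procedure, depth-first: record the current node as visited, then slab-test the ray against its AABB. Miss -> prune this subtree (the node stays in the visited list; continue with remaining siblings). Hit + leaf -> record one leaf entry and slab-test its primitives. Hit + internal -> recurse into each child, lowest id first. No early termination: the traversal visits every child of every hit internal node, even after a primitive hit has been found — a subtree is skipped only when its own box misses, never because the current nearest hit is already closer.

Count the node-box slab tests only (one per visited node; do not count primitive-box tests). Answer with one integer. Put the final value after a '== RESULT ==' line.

Traverse from the root:
N0 x:[-9,29] y:[1,41/2] z:[-27/2,13/2] -> hit [1,13/2], descend [2, 5]
  N2 x:[-9,29] y:[1,19] z:[-3,13/2] -> hit [1,13/2], descend [1, 3]
    N1 x:[-9,4] y:[1,10] z:[-5/2,6] -> hit [1,4], descend [6, 9]
      N6 x:[-9,-4] y:[7,10] z:[4,6] -> miss, prune
      N9 x:[-9,4] y:[1,15/2] z:[-5/2,5] -> hit [1,4] leaf, test {P10(miss), P11(miss), P21(miss)}
    N3 x:[5,29] y:[6,19] z:[-3,13/2] -> hit [6,13/2], descend [4, 8]
      N4 x:[9,27] y:[19/2,19] z:[-3,3/2] -> miss, prune
      N8 x:[5,29] y:[6,23/2] z:[-3,13/2] -> hit [6,13/2] leaf, test {P0(miss), P8(miss), P13(miss)}
  N5 x:[-2,29] y:[5/2,41/2] z:[-27/2,-1] -> miss, prune

Visited [0, 2, 1, 6, 9, 3, 4, 8, 5]. Tests: 9 box, 2 leaf. Nearest: miss.

== RESULT ==
9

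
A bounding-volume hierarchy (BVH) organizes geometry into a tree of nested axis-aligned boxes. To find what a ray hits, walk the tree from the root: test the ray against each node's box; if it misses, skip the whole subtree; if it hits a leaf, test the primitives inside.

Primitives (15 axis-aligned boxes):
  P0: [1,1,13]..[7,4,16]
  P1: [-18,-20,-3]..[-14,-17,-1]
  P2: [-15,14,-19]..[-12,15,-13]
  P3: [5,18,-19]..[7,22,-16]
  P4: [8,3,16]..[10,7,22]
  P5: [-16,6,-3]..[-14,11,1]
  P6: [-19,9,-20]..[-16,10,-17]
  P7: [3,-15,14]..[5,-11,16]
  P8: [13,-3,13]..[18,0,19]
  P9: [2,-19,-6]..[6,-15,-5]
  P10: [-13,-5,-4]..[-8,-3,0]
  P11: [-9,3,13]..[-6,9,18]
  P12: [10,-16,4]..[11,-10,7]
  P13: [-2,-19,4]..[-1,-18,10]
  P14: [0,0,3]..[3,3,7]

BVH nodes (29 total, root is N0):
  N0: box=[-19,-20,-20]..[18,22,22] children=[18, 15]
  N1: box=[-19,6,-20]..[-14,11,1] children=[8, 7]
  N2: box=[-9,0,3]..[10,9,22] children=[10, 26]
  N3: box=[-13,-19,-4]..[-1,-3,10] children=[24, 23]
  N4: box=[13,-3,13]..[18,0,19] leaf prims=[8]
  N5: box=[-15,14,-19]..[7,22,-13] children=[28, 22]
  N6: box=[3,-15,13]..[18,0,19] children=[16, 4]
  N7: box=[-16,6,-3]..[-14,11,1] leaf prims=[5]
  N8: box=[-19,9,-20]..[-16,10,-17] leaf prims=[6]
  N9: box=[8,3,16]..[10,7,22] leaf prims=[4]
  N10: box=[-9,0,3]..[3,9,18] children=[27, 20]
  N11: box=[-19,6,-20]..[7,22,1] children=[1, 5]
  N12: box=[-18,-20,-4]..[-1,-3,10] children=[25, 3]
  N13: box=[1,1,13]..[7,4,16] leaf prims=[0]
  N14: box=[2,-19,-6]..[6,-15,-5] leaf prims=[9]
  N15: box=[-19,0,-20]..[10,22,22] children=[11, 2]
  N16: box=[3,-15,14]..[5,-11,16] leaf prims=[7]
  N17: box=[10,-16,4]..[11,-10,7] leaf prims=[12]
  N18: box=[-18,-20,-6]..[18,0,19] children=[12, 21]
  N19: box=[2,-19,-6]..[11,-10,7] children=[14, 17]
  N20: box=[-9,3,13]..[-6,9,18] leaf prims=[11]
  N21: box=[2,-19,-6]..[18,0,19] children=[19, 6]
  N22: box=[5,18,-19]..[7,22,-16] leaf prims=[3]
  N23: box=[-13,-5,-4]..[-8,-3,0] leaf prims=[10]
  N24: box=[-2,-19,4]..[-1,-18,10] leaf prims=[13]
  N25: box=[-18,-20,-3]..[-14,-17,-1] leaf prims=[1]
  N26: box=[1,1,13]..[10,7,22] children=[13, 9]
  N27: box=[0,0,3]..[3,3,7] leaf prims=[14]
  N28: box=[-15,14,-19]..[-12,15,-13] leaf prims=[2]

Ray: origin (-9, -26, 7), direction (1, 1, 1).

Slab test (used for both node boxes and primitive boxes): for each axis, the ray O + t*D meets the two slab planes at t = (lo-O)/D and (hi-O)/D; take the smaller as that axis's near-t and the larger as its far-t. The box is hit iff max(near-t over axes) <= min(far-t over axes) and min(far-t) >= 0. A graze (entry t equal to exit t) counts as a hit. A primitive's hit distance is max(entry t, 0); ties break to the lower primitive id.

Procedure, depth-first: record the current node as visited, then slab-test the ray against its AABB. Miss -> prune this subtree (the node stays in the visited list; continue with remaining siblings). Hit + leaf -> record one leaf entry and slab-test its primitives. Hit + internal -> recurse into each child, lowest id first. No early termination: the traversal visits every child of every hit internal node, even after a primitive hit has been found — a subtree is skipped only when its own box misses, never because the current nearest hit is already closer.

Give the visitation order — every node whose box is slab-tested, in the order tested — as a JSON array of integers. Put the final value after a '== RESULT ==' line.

Traverse from the root:
N0 x:[-10,27] y:[6,48] z:[-27,15] -> hit [6,15], descend [15, 18]
  N15 x:[-10,19] y:[26,48] z:[-27,15] -> miss, prune
  N18 x:[-9,27] y:[6,26] z:[-13,12] -> hit [6,12], descend [12, 21]
    N12 x:[-9,8] y:[6,23] z:[-11,3] -> miss, prune
    N21 x:[11,27] y:[7,26] z:[-13,12] -> hit [11,12], descend [6, 19]
      N6 x:[12,27] y:[11,26] z:[6,12] -> hit [12,12], descend [4, 16]
        N4 x:[22,27] y:[23,26] z:[6,12] -> miss, prune
        N16 x:[12,14] y:[11,15] z:[7,9] -> miss, prune
      N19 x:[11,20] y:[7,16] z:[-13,0] -> miss, prune

order=[0, 15, 18, 12, 21, 6, 4, 16, 19]  |boxes|=9  |leaves|=0  hit=miss

== RESULT ==
[0, 15, 18, 12, 21, 6, 4, 16, 19]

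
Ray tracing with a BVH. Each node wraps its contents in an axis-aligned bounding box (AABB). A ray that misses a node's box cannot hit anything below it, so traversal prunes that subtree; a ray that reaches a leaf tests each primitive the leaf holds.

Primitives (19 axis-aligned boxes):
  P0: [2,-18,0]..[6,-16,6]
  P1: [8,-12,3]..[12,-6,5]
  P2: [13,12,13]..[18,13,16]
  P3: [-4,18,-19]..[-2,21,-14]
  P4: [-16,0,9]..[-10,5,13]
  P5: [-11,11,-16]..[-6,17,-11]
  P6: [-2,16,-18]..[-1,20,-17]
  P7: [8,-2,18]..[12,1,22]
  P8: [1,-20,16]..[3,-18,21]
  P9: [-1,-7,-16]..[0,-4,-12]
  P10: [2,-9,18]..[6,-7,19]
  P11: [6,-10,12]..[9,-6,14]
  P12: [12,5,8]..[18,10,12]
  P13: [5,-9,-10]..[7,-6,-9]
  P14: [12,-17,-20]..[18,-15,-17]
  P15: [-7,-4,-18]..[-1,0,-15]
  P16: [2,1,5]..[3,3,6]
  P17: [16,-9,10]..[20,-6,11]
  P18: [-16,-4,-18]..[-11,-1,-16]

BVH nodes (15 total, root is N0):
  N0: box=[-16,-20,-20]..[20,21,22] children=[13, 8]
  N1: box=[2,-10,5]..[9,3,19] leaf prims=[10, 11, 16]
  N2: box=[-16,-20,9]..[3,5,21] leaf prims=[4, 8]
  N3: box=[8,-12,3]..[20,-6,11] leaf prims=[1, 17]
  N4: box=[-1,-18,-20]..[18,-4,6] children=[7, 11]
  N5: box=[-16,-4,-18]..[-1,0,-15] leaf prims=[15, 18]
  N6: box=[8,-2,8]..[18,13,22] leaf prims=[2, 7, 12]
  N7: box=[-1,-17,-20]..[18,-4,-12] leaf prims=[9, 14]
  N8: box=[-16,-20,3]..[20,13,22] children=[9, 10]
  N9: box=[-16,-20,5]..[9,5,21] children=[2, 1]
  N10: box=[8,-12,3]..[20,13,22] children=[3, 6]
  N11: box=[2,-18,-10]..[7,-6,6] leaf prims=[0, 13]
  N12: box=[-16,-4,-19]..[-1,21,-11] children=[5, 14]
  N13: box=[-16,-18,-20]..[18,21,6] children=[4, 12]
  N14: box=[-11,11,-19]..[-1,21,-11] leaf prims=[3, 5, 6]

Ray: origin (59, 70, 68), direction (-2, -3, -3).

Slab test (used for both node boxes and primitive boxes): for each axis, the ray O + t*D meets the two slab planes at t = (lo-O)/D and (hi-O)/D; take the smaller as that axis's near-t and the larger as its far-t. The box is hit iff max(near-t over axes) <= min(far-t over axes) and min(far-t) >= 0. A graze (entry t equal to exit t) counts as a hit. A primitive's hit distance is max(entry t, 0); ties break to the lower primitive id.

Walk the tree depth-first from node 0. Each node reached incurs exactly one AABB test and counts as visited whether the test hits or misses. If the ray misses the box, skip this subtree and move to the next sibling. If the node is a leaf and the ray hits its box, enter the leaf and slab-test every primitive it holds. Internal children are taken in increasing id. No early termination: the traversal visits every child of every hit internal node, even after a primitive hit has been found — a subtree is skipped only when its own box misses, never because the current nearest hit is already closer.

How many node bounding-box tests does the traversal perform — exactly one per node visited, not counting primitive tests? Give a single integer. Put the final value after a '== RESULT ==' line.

Walk:
N0 x:[39/2,75/2] y:[49/3,30] z:[46/3,88/3] -> hit [39/2,88/3], descend [8, 13]
  N8 x:[39/2,75/2] y:[19,30] z:[46/3,65/3] -> hit [39/2,65/3], descend [9, 10]
    N9 x:[25,75/2] y:[65/3,30] z:[47/3,21] -> miss, prune
    N10 x:[39/2,51/2] y:[19,82/3] z:[46/3,65/3] -> hit [39/2,65/3], descend [3, 6]
      N3 x:[39/2,51/2] y:[76/3,82/3] z:[19,65/3] -> miss, prune
      N6 x:[41/2,51/2] y:[19,24] z:[46/3,20] -> miss, prune
  N13 x:[41/2,75/2] y:[49/3,88/3] z:[62/3,88/3] -> hit [62/3,88/3], descend [4, 12]
    N4 x:[41/2,30] y:[74/3,88/3] z:[62/3,88/3] -> hit [74/3,88/3], descend [7, 11]
      N7 x:[41/2,30] y:[74/3,29] z:[80/3,88/3] -> hit [80/3,29] leaf, test {P9(miss), P14(miss)}
      N11 x:[26,57/2] y:[76/3,88/3] z:[62/3,26] -> hit [26,26] leaf, test {P0(miss), P13@t=26}
    N12 x:[30,75/2] y:[49/3,74/3] z:[79/3,29] -> miss, prune

Summary -> nodes [0, 8, 9, 10, 3, 6, 13, 4, 7, 11, 12]; box-tests=11; leaf-entries=2; first=P13

== RESULT ==
11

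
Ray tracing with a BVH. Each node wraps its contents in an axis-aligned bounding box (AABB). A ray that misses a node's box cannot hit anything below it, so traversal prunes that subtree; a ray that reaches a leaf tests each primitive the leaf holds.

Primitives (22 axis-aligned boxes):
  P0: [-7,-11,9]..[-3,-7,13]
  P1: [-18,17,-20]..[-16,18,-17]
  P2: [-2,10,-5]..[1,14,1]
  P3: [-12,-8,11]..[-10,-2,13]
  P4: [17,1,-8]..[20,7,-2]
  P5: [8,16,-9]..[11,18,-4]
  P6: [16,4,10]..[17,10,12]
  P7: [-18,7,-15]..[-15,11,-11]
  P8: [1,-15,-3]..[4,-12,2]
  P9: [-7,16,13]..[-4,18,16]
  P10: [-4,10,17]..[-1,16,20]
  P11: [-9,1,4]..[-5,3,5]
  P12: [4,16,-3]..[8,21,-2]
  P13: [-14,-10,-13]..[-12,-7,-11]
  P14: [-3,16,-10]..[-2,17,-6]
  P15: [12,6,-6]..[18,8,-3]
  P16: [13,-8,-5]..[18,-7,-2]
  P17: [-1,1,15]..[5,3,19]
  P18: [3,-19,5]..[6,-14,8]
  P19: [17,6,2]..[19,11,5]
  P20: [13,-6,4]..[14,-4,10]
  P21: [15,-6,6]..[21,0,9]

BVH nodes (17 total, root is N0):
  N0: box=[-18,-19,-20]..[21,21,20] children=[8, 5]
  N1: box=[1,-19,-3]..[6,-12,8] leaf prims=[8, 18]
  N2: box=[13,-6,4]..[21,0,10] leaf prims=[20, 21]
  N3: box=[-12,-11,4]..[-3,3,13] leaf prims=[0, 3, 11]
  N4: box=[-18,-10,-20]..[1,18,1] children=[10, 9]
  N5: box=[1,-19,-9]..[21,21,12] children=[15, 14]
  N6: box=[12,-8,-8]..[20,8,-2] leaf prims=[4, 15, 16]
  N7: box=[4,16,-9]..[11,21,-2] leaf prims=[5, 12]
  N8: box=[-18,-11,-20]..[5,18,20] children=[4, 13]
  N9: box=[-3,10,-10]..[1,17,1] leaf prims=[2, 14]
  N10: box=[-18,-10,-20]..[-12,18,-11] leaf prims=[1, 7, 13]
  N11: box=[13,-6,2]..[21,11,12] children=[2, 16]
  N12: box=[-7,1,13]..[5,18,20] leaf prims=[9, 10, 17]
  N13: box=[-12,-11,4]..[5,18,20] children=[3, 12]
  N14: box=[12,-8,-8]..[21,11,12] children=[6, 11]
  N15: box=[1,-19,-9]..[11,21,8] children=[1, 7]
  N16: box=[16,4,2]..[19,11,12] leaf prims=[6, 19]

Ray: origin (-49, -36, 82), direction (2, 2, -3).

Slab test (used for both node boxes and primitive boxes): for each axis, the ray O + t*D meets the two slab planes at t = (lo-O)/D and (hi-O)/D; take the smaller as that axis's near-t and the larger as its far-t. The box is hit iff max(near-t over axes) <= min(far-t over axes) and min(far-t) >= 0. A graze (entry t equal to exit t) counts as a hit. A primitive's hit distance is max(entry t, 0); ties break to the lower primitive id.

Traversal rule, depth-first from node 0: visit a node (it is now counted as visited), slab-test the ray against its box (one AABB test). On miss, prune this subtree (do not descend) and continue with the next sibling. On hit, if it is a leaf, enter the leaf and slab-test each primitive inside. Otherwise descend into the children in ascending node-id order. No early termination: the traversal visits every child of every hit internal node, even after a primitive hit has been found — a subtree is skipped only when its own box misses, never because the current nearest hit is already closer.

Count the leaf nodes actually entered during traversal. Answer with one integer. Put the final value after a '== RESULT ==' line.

Walk:
N0 x:[31/2,35] y:[17/2,57/2] z:[62/3,34] -> hit [62/3,57/2], descend [5, 8]
  N5 x:[25,35] y:[17/2,57/2] z:[70/3,91/3] -> hit [25,57/2], descend [14, 15]
    N14 x:[61/2,35] y:[14,47/2] z:[70/3,30] -> miss, prune
    N15 x:[25,30] y:[17/2,57/2] z:[74/3,91/3] -> hit [25,57/2], descend [1, 7]
      N1 x:[25,55/2] y:[17/2,12] z:[74/3,85/3] -> miss, prune
      N7 x:[53/2,30] y:[26,57/2] z:[28,91/3] -> hit [28,57/2] leaf, test {P5(miss), P12@t=28}
  N8 x:[31/2,27] y:[25/2,27] z:[62/3,34] -> hit [62/3,27], descend [4, 13]
    N4 x:[31/2,25] y:[13,27] z:[27,34] -> miss, prune
    N13 x:[37/2,27] y:[25/2,27] z:[62/3,26] -> hit [62/3,26], descend [3, 12]
      N3 x:[37/2,23] y:[25/2,39/2] z:[23,26] -> miss, prune
      N12 x:[21,27] y:[37/2,27] z:[62/3,23] -> hit [21,23] leaf, test {P9(miss), P10(miss), P17(miss)}

11 AABB tests over nodes [0, 5, 14, 15, 1, 7, 8, 4, 13, 3, 12]; 2 leaves entered; closest P12.

== RESULT ==
2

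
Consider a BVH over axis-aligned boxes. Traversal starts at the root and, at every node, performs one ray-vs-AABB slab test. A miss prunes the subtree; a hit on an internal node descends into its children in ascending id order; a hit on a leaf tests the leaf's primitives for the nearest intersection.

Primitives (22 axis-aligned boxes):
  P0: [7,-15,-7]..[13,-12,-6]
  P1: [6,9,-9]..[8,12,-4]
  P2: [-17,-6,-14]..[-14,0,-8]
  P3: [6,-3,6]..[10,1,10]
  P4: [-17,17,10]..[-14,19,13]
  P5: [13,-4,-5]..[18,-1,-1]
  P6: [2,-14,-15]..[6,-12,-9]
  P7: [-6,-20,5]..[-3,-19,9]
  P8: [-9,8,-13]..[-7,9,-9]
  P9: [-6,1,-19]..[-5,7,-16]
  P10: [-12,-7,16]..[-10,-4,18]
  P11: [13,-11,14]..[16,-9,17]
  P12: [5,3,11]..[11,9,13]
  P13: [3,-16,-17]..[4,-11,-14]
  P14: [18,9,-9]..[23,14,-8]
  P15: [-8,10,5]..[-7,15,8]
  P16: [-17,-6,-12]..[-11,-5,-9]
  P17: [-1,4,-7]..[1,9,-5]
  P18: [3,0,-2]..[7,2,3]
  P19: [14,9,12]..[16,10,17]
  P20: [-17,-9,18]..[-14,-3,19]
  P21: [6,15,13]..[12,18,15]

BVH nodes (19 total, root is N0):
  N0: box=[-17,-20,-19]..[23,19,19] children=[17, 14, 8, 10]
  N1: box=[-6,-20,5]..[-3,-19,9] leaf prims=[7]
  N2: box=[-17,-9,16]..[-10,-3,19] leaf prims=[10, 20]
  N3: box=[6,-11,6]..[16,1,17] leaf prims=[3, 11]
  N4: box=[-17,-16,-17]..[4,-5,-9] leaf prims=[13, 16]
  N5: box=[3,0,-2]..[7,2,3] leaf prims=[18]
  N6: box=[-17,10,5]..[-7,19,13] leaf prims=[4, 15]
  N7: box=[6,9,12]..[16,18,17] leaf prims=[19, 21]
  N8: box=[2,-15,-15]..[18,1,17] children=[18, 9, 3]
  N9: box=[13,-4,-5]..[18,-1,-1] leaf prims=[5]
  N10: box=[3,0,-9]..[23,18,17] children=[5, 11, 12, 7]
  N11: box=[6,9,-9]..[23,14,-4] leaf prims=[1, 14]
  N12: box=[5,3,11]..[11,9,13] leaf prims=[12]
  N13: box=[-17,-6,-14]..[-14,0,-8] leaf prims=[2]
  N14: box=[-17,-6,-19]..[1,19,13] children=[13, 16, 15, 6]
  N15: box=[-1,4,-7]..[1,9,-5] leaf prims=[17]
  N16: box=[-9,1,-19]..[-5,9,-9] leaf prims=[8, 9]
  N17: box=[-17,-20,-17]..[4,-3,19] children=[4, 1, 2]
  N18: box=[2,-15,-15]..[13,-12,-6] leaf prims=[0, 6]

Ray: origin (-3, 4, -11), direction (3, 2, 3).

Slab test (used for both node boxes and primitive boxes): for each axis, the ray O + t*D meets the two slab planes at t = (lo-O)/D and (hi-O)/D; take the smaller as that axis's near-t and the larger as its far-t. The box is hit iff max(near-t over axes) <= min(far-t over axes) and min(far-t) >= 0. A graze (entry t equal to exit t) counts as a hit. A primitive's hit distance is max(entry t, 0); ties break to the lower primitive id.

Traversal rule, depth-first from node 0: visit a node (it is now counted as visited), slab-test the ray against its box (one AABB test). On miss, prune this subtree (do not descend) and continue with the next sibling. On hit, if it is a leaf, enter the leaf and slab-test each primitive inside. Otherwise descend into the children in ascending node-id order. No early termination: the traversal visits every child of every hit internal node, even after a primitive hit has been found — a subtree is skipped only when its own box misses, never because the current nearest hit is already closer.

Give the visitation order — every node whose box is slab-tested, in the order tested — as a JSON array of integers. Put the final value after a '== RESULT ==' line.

Traverse from the root:
N0 x:[-14/3,26/3] y:[-12,15/2] z:[-8/3,10] -> hit [-8/3,15/2], descend [8, 10, 14, 17]
  N8 x:[5/3,7] y:[-19/2,-3/2] z:[-4/3,28/3] -> miss, prune
  N10 x:[2,26/3] y:[-2,7] z:[2/3,28/3] -> hit [2,7], descend [5, 7, 11, 12]
    N5 x:[2,10/3] y:[-2,-1] z:[3,14/3] -> miss, prune
    N7 x:[3,19/3] y:[5/2,7] z:[23/3,28/3] -> miss, prune
    N11 x:[3,26/3] y:[5/2,5] z:[2/3,7/3] -> miss, prune
    N12 x:[8/3,14/3] y:[-1/2,5/2] z:[22/3,8] -> miss, prune
  N14 x:[-14/3,4/3] y:[-5,15/2] z:[-8/3,8] -> hit [-8/3,4/3], descend [6, 13, 15, 16]
    N6 x:[-14/3,-4/3] y:[3,15/2] z:[16/3,8] -> miss, prune
    N13 x:[-14/3,-11/3] y:[-5,-2] z:[-1,1] -> miss, prune
    N15 x:[2/3,4/3] y:[0,5/2] z:[4/3,2] -> hit [4/3,4/3] leaf, test {P17@t=4/3}
    N16 x:[-2,-2/3] y:[-3/2,5/2] z:[-8/3,2/3] -> miss, prune
  N17 x:[-14/3,7/3] y:[-12,-7/2] z:[-2,10] -> miss, prune

13 AABB tests over nodes [0, 8, 10, 5, 7, 11, 12, 14, 6, 13, 15, 16, 17]; 1 leaf entered; closest P17.

== RESULT ==
[0, 8, 10, 5, 7, 11, 12, 14, 6, 13, 15, 16, 17]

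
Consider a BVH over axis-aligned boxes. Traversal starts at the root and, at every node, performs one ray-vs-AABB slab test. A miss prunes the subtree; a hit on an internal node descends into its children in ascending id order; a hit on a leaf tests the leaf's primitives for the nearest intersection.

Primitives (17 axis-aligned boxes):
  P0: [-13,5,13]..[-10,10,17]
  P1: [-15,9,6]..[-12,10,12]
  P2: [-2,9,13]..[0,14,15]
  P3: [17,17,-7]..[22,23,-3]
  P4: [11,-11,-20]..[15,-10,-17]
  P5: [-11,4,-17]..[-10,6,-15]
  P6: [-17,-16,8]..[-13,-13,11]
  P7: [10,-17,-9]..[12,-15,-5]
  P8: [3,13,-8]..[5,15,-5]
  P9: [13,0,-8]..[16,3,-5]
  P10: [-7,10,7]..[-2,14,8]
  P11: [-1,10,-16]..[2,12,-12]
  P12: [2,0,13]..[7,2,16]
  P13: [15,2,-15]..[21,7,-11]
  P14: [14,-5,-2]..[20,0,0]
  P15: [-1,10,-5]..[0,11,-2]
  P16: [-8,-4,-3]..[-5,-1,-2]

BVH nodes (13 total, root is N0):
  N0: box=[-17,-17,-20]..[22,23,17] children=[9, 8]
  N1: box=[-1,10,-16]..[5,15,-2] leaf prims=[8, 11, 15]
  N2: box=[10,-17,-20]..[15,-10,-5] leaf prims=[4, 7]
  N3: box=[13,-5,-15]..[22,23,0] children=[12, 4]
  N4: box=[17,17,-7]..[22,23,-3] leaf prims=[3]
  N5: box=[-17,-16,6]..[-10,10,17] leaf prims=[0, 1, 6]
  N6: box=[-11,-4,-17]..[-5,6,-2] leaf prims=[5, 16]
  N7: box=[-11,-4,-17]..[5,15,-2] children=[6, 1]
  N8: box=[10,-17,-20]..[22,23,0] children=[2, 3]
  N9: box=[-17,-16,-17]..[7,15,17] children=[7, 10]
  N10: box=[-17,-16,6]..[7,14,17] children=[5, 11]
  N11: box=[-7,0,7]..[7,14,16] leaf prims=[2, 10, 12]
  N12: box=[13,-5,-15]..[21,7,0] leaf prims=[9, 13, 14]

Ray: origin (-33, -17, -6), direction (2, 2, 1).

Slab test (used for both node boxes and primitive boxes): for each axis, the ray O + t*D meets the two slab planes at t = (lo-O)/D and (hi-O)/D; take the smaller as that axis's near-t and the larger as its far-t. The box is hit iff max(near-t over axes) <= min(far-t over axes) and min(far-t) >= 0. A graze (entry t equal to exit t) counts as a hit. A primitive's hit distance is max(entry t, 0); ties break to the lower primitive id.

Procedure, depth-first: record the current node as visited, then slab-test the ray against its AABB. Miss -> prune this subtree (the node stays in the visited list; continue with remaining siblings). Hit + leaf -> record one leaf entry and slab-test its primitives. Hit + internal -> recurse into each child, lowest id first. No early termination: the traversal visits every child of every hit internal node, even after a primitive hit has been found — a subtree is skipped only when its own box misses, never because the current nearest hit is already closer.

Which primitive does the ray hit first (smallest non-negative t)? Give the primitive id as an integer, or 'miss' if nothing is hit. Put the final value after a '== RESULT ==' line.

Walk:
N0 x:[8,55/2] y:[0,20] z:[-14,23] -> hit [8,20], descend [8, 9]
  N8 x:[43/2,55/2] y:[0,20] z:[-14,6] -> miss, prune
  N9 x:[8,20] y:[1/2,16] z:[-11,23] -> hit [8,16], descend [7, 10]
    N7 x:[11,19] y:[13/2,16] z:[-11,4] -> miss, prune
    N10 x:[8,20] y:[1/2,31/2] z:[12,23] -> hit [12,31/2], descend [5, 11]
      N5 x:[8,23/2] y:[1/2,27/2] z:[12,23] -> miss, prune
      N11 x:[13,20] y:[17/2,31/2] z:[13,22] -> hit [13,31/2] leaf, test {P2(miss), P10@t=27/2, P12(miss)}

7 AABB tests over nodes [0, 8, 9, 7, 10, 5, 11]; 1 leaf entered; closest P10.

== RESULT ==
10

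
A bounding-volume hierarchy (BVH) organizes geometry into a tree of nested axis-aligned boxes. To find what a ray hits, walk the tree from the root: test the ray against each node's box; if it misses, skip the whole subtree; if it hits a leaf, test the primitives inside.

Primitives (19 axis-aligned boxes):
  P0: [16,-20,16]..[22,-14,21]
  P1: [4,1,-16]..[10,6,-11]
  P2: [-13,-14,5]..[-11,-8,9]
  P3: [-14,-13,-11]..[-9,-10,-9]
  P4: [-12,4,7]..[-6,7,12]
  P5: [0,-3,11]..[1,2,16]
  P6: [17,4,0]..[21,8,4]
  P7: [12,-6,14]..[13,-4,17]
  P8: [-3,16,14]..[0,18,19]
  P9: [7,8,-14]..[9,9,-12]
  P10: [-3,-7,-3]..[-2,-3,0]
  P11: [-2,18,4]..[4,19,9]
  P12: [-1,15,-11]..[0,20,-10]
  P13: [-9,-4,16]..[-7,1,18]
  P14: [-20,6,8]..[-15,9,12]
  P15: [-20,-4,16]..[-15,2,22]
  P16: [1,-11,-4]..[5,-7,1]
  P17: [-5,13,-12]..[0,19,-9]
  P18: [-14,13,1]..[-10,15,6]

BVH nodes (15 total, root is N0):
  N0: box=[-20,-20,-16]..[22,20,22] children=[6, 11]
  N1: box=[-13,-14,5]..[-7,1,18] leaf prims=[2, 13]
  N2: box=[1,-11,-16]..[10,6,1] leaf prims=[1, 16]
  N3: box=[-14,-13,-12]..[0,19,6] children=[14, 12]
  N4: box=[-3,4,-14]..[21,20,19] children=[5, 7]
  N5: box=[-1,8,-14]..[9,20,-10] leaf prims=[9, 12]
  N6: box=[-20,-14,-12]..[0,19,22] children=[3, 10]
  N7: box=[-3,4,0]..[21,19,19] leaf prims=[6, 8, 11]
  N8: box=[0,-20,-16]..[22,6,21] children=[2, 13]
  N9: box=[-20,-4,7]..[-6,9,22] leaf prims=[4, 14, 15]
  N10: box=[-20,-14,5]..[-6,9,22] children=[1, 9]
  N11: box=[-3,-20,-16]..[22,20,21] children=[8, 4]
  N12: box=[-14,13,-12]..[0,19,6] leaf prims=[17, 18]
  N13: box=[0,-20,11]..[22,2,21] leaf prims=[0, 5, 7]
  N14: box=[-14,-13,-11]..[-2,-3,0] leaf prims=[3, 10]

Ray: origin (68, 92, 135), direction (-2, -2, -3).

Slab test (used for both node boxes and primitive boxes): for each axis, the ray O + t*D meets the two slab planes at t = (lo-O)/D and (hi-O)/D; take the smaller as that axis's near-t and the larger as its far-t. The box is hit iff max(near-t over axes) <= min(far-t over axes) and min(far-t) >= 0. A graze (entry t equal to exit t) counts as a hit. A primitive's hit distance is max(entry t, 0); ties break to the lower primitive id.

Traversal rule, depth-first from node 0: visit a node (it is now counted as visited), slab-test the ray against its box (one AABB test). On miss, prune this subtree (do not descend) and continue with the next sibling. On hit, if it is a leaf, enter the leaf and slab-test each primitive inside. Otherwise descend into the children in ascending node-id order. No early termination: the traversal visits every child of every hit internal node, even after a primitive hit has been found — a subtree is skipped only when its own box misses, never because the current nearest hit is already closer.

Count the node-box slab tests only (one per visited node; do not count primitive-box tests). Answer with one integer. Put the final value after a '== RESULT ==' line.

Trace the traversal:
N0 x:[23,44] y:[36,56] z:[113/3,151/3] -> hit [113/3,44], descend [6, 11]
  N6 x:[34,44] y:[73/2,53] z:[113/3,49] -> hit [113/3,44], descend [3, 10]
    N3 x:[34,41] y:[73/2,105/2] z:[43,49] -> miss, prune
    N10 x:[37,44] y:[83/2,53] z:[113/3,130/3] -> hit [83/2,130/3], descend [1, 9]
      N1 x:[75/2,81/2] y:[91/2,53] z:[39,130/3] -> miss, prune
      N9 x:[37,44] y:[83/2,48] z:[113/3,128/3] -> hit [83/2,128/3] leaf, test {P4(miss), P14@t=83/2, P15(miss)}
  N11 x:[23,71/2] y:[36,56] z:[38,151/3] -> miss, prune

order=[0, 6, 3, 10, 1, 9, 11]  |boxes|=7  |leaves|=1  hit=P14

== RESULT ==
7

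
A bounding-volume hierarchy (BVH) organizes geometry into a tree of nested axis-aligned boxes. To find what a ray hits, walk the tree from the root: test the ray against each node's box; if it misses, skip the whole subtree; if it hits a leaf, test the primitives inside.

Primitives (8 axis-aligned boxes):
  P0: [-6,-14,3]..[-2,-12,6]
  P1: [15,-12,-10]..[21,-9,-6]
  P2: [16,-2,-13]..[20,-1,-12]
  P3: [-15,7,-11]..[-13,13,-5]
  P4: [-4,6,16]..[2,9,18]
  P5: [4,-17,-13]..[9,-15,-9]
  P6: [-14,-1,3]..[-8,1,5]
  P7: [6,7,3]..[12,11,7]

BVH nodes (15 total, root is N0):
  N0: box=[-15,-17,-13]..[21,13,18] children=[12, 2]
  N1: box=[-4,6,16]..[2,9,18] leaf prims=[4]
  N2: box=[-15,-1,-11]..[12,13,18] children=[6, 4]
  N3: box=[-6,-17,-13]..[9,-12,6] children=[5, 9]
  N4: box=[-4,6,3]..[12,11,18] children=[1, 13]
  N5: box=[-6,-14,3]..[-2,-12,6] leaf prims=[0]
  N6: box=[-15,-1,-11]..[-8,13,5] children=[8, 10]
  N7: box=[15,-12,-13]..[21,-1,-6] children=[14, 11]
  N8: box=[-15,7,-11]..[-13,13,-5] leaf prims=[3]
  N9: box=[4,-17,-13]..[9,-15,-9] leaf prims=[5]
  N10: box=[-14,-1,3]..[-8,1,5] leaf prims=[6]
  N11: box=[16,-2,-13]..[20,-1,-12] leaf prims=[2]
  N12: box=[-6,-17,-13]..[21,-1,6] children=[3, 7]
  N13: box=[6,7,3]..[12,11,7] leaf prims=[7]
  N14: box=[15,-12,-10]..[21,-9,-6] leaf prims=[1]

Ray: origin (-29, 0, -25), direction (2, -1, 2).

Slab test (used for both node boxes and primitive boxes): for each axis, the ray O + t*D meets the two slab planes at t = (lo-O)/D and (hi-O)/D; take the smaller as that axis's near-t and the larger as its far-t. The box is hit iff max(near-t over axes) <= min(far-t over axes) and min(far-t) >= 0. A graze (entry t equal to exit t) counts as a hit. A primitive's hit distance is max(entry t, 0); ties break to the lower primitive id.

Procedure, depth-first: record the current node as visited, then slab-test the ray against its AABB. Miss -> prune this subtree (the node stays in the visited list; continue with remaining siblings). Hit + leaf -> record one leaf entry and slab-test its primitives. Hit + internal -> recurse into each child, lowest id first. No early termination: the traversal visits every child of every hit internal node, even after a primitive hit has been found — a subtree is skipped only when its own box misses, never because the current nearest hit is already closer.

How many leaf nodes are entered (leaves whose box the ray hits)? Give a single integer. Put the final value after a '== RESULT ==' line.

Walk:
N0 x:[7,25] y:[-13,17] z:[6,43/2] -> hit [7,17], descend [2, 12]
  N2 x:[7,41/2] y:[-13,1] z:[7,43/2] -> miss, prune
  N12 x:[23/2,25] y:[1,17] z:[6,31/2] -> hit [23/2,31/2], descend [3, 7]
    N3 x:[23/2,19] y:[12,17] z:[6,31/2] -> hit [12,31/2], descend [5, 9]
      N5 x:[23/2,27/2] y:[12,14] z:[14,31/2] -> miss, prune
      N9 x:[33/2,19] y:[15,17] z:[6,8] -> miss, prune
    N7 x:[22,25] y:[1,12] z:[6,19/2] -> miss, prune

Visited [0, 2, 12, 3, 5, 9, 7]. Tests: 7 box, 0 leaf. Nearest: miss.

== RESULT ==
0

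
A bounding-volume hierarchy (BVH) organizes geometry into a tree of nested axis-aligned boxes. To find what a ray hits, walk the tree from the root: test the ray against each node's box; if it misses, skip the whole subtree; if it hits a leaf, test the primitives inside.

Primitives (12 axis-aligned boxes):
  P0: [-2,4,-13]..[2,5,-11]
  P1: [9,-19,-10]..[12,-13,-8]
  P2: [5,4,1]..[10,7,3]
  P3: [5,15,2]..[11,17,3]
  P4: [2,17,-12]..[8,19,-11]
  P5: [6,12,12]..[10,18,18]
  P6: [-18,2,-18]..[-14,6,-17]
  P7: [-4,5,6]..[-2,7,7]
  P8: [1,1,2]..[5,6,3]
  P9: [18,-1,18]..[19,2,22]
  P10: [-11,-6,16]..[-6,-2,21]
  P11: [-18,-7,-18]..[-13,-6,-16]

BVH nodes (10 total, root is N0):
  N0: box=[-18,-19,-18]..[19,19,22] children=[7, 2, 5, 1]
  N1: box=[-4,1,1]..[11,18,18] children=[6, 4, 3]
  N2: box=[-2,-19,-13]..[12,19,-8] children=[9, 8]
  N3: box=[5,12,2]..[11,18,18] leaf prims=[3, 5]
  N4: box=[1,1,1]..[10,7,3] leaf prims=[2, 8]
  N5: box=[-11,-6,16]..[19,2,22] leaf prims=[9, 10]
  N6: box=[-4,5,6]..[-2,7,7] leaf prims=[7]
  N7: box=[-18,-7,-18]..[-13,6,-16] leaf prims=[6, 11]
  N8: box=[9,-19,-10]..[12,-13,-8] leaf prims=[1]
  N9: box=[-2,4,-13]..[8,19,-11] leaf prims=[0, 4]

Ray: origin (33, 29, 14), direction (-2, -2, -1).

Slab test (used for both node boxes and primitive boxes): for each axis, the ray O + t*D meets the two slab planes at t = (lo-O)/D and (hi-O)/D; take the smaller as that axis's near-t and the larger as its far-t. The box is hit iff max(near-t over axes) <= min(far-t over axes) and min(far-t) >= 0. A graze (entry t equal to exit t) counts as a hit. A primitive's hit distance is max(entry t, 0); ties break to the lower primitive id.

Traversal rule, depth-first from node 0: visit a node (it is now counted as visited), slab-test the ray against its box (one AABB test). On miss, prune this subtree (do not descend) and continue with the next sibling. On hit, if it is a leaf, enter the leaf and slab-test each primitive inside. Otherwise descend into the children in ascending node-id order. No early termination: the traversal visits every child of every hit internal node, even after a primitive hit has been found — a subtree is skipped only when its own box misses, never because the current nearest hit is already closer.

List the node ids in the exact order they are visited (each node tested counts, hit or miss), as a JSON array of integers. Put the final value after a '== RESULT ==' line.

Traverse from the root:
N0 x:[7,51/2] y:[5,24] z:[-8,32] -> hit [7,24], descend [1, 2, 5, 7]
  N1 x:[11,37/2] y:[11/2,14] z:[-4,13] -> hit [11,13], descend [3, 4, 6]
    N3 x:[11,14] y:[11/2,17/2] z:[-4,12] -> miss, prune
    N4 x:[23/2,16] y:[11,14] z:[11,13] -> hit [23/2,13] leaf, test {P2@t=23/2, P8(miss)}
    N6 x:[35/2,37/2] y:[11,12] z:[7,8] -> miss, prune
  N2 x:[21/2,35/2] y:[5,24] z:[22,27] -> miss, prune
  N5 x:[7,22] y:[27/2,35/2] z:[-8,-2] -> miss, prune
  N7 x:[23,51/2] y:[23/2,18] z:[30,32] -> miss, prune

Summary -> nodes [0, 1, 3, 4, 6, 2, 5, 7]; box-tests=8; leaf-entries=1; first=P2

== RESULT ==
[0, 1, 3, 4, 6, 2, 5, 7]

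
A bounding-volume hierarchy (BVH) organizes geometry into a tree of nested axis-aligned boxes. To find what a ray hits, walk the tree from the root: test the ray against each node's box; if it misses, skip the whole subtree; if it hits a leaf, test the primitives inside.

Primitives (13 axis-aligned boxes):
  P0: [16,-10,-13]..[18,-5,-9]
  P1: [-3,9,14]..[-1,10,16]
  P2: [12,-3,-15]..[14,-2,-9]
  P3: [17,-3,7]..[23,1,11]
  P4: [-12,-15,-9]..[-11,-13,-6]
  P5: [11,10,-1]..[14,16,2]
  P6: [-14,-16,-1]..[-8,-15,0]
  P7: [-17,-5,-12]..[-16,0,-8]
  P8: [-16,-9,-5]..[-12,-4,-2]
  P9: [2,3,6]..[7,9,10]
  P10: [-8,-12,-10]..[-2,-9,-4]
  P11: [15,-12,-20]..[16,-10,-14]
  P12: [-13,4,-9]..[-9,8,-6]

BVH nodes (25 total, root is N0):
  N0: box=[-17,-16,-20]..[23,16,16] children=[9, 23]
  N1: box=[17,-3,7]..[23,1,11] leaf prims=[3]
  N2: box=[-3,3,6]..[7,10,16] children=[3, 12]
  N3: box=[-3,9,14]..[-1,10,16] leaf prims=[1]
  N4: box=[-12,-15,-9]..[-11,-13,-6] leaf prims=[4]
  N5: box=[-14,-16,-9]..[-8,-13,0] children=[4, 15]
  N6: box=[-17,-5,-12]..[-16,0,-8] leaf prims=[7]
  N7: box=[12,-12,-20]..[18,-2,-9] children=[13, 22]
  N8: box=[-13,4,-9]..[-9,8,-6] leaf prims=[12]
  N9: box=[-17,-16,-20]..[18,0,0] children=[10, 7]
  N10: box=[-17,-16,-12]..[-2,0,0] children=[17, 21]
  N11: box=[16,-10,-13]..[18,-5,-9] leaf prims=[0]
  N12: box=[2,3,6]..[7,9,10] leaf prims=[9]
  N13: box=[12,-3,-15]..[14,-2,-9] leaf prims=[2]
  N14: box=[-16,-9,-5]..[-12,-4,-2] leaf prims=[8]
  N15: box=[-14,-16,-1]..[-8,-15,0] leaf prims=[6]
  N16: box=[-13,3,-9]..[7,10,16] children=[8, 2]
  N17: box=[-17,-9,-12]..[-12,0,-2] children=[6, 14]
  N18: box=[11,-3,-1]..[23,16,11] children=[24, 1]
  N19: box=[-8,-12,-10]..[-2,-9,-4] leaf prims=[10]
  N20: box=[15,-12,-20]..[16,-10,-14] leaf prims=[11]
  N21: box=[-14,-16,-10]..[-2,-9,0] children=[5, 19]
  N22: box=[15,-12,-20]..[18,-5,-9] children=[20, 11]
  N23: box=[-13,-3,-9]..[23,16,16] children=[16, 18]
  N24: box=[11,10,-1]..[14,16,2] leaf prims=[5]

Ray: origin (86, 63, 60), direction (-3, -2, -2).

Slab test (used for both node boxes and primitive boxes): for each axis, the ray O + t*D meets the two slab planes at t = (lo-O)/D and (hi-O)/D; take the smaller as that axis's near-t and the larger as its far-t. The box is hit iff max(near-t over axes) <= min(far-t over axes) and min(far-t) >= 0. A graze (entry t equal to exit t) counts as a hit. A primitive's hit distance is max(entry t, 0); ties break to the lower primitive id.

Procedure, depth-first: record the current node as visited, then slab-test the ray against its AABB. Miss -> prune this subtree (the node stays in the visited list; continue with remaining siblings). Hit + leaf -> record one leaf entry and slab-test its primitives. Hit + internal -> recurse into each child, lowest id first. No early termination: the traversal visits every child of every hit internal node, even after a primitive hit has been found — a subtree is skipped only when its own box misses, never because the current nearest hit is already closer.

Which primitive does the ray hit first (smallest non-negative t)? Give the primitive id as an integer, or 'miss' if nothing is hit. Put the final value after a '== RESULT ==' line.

Trace the traversal:
N0 x:[21,103/3] y:[47/2,79/2] z:[22,40] -> hit [47/2,103/3], descend [9, 23]
  N9 x:[68/3,103/3] y:[63/2,79/2] z:[30,40] -> hit [63/2,103/3], descend [7, 10]
    N7 x:[68/3,74/3] y:[65/2,75/2] z:[69/2,40] -> miss, prune
    N10 x:[88/3,103/3] y:[63/2,79/2] z:[30,36] -> hit [63/2,103/3], descend [17, 21]
      N17 x:[98/3,103/3] y:[63/2,36] z:[31,36] -> hit [98/3,103/3], descend [6, 14]
        N6 x:[34,103/3] y:[63/2,34] z:[34,36] -> hit [34,34] leaf, test {P7@t=34}
        N14 x:[98/3,34] y:[67/2,36] z:[31,65/2] -> miss, prune
      N21 x:[88/3,100/3] y:[36,79/2] z:[30,35] -> miss, prune
  N23 x:[21,33] y:[47/2,33] z:[22,69/2] -> hit [47/2,33], descend [16, 18]
    N16 x:[79/3,33] y:[53/2,30] z:[22,69/2] -> hit [53/2,30], descend [2, 8]
      N2 x:[79/3,89/3] y:[53/2,30] z:[22,27] -> hit [53/2,27], descend [3, 12]
        N3 x:[29,89/3] y:[53/2,27] z:[22,23] -> miss, prune
        N12 x:[79/3,28] y:[27,30] z:[25,27] -> hit [27,27] leaf, test {P9@t=27}
      N8 x:[95/3,33] y:[55/2,59/2] z:[33,69/2] -> miss, prune
    N18 x:[21,25] y:[47/2,33] z:[49/2,61/2] -> hit [49/2,25], descend [1, 24]
      N1 x:[21,23] y:[31,33] z:[49/2,53/2] -> miss, prune
      N24 x:[24,25] y:[47/2,53/2] z:[29,61/2] -> miss, prune

17 AABB tests over nodes [0, 9, 7, 10, 17, 6, 14, 21, 23, 16, 2, 3, 12, 8, 18, 1, 24]; 2 leaves entered; closest P9.

== RESULT ==
9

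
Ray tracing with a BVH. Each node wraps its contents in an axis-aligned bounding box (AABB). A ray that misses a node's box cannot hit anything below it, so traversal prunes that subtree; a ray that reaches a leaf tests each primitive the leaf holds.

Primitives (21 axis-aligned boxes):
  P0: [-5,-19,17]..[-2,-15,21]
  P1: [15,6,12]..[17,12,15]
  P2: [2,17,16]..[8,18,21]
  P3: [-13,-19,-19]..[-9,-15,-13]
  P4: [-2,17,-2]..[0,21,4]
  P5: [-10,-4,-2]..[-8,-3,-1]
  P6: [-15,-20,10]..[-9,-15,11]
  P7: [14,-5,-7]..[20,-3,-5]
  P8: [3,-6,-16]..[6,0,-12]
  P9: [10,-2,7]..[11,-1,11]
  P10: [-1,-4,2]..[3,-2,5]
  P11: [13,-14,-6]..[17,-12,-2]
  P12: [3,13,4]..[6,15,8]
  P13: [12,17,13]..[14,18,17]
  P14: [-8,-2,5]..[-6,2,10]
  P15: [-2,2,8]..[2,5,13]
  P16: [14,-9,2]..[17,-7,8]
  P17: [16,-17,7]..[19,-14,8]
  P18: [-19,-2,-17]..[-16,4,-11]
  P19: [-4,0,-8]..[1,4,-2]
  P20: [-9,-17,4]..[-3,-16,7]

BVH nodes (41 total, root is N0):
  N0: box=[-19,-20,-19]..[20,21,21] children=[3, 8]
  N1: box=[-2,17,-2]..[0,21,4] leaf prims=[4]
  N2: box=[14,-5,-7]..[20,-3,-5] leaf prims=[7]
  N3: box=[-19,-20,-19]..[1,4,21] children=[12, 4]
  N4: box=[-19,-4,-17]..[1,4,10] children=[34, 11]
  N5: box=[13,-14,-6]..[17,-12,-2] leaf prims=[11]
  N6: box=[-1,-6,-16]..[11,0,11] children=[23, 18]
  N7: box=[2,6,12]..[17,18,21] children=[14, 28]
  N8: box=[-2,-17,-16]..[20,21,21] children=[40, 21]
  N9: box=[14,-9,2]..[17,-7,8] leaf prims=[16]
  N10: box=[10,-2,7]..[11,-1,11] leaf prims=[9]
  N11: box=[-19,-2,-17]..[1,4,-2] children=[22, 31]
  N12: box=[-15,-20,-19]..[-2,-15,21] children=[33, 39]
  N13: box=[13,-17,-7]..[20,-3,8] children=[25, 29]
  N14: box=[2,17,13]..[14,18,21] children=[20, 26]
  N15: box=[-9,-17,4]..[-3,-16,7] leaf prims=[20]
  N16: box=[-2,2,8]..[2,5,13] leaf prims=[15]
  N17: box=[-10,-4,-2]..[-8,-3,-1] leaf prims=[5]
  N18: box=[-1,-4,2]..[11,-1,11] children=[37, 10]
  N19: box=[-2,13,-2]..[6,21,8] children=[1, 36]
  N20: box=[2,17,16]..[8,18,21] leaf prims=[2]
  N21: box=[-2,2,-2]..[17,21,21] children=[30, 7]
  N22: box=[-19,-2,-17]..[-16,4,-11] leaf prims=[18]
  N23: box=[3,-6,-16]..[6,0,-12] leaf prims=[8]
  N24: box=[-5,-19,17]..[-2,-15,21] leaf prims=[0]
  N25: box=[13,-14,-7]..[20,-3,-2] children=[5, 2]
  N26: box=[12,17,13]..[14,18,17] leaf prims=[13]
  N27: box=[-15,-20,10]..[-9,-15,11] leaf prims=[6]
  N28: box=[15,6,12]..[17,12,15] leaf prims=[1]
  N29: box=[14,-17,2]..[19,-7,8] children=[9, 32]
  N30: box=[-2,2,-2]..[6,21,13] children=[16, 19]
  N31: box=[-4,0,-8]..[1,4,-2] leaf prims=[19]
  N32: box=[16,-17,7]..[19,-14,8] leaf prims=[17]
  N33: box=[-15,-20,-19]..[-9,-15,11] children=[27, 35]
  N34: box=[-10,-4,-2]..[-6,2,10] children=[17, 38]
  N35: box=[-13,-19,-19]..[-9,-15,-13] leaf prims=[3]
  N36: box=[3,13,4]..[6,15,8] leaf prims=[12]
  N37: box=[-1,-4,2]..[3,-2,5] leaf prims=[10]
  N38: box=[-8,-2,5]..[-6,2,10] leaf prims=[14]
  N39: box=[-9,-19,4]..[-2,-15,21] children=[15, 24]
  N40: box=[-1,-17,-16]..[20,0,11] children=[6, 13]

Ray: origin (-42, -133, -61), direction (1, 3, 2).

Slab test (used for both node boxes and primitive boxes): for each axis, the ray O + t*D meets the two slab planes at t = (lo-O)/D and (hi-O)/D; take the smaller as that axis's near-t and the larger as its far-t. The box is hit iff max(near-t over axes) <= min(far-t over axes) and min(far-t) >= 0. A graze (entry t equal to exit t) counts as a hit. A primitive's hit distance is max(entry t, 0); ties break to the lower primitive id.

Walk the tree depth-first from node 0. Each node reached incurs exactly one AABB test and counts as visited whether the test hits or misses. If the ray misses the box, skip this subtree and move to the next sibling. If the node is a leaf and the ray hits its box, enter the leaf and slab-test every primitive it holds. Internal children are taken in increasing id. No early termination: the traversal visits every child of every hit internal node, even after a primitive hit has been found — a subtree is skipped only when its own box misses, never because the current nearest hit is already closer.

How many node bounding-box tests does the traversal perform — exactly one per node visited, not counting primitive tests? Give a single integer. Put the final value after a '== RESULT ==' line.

Walk:
N0 x:[23,62] y:[113/3,154/3] z:[21,41] -> hit [113/3,41], descend [3, 8]
  N3 x:[23,43] y:[113/3,137/3] z:[21,41] -> hit [113/3,41], descend [4, 12]
    N4 x:[23,43] y:[43,137/3] z:[22,71/2] -> miss, prune
    N12 x:[27,40] y:[113/3,118/3] z:[21,41] -> hit [113/3,118/3], descend [33, 39]
      N33 x:[27,33] y:[113/3,118/3] z:[21,36] -> miss, prune
      N39 x:[33,40] y:[38,118/3] z:[65/2,41] -> hit [38,118/3], descend [15, 24]
        N15 x:[33,39] y:[116/3,39] z:[65/2,34] -> miss, prune
        N24 x:[37,40] y:[38,118/3] z:[39,41] -> hit [39,118/3] leaf, test {P0@t=39}
  N8 x:[40,62] y:[116/3,154/3] z:[45/2,41] -> hit [40,41], descend [21, 40]
    N21 x:[40,59] y:[45,154/3] z:[59/2,41] -> miss, prune
    N40 x:[41,62] y:[116/3,133/3] z:[45/2,36] -> miss, prune

Summary -> nodes [0, 3, 4, 12, 33, 39, 15, 24, 8, 21, 40]; box-tests=11; leaf-entries=1; first=P0

== RESULT ==
11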